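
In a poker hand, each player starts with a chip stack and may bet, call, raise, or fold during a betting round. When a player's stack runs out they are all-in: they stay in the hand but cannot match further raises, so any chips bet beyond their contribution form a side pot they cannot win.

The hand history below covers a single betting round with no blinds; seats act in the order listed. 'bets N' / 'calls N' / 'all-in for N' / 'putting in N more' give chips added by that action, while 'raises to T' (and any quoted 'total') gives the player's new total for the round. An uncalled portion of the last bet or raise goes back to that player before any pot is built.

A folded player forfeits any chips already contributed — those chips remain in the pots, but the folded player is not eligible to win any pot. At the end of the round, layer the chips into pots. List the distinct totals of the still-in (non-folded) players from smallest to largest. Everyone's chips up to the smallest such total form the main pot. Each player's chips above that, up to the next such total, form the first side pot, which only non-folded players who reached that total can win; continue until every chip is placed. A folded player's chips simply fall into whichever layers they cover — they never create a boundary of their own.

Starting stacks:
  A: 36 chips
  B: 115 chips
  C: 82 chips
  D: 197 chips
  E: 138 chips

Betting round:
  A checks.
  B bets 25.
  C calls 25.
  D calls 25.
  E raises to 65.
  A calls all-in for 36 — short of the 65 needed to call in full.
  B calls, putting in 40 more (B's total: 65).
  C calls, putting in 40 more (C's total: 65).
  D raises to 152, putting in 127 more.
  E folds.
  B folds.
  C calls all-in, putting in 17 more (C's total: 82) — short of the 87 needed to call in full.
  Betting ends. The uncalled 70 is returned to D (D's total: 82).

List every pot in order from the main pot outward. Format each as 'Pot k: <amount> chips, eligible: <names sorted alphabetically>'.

Contributions (after 70 returned to D): A=36, B=65, C=82, D=82, E=65
Folded: B, E
Pot levels (distinct totals of non-folded players): 36, 82
Layer 1-36: 36 each from A, B, C, D, E = 36*5 = 180 chips; eligible A, C, D
Layer 37-82: B 29 + C 46 + D 46 + E 29 = 150 chips; eligible C, D

Pot 1: 180 chips, eligible: A, C, D
Pot 2: 150 chips, eligible: C, D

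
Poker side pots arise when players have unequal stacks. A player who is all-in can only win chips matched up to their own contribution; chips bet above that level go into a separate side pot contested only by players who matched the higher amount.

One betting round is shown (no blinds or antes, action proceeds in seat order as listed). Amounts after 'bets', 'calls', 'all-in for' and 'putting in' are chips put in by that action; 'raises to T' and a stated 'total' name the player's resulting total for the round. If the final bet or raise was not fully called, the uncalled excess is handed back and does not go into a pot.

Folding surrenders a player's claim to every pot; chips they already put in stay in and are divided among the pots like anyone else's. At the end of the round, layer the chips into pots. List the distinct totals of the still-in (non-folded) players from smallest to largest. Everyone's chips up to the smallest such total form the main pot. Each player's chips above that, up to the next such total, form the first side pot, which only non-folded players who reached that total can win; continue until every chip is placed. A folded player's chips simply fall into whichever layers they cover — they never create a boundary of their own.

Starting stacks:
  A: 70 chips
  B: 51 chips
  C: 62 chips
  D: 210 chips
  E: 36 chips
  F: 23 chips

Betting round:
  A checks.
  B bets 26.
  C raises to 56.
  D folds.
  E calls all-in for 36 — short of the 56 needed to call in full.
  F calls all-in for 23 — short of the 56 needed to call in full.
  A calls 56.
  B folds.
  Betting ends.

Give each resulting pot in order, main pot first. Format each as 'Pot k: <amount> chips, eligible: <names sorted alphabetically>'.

Pot 1: 115 chips, eligible: A, C, E, F
Pot 2: 42 chips, eligible: A, C, E
Pot 3: 40 chips, eligible: A, C

Derivation:
Contributions: A=56, B=26, C=56, E=36, F=23
Folded: B, D
Pot levels (distinct totals of non-folded players): 23, 36, 56
Layer 1-23: 23 each from A, B, C, E, F = 23*5 = 115 chips; eligible A, C, E, F
Layer 24-36: A 13 + B 3 + C 13 + E 13 = 42 chips; eligible A, C, E
Layer 37-56: 20 each from A, C = 20*2 = 40 chips; eligible A, C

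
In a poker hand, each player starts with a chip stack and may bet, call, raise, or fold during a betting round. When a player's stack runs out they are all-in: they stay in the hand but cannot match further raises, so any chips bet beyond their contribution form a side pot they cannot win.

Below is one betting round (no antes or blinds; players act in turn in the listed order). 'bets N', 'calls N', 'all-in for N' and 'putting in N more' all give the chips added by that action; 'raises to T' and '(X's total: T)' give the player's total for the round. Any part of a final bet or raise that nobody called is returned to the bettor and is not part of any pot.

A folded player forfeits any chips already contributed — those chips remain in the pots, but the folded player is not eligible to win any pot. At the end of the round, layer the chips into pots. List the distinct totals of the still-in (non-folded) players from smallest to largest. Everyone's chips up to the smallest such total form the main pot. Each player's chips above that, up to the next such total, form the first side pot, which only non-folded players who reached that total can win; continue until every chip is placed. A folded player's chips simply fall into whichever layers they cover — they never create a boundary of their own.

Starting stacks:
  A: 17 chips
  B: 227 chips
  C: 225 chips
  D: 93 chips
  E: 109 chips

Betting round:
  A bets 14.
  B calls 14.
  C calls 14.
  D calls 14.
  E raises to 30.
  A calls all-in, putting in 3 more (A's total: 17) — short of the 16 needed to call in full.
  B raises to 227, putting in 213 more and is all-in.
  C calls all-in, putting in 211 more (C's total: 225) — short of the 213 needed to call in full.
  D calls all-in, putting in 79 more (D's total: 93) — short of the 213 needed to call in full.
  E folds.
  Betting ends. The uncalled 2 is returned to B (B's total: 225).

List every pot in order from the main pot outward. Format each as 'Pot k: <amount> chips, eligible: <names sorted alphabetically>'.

Contributions (after 2 returned to B): A=17, B=225, C=225, D=93, E=30
Folded: E
Pot levels (distinct totals of non-folded players): 17, 93, 225
Layer 1-17: 17 each from A, B, C, D, E = 17*5 = 85 chips; eligible A, B, C, D
Layer 18-93: B 76 + C 76 + D 76 + E 13 = 241 chips; eligible B, C, D
Layer 94-225: 132 each from B, C = 132*2 = 264 chips; eligible B, C

Pot 1: 85 chips, eligible: A, B, C, D
Pot 2: 241 chips, eligible: B, C, D
Pot 3: 264 chips, eligible: B, C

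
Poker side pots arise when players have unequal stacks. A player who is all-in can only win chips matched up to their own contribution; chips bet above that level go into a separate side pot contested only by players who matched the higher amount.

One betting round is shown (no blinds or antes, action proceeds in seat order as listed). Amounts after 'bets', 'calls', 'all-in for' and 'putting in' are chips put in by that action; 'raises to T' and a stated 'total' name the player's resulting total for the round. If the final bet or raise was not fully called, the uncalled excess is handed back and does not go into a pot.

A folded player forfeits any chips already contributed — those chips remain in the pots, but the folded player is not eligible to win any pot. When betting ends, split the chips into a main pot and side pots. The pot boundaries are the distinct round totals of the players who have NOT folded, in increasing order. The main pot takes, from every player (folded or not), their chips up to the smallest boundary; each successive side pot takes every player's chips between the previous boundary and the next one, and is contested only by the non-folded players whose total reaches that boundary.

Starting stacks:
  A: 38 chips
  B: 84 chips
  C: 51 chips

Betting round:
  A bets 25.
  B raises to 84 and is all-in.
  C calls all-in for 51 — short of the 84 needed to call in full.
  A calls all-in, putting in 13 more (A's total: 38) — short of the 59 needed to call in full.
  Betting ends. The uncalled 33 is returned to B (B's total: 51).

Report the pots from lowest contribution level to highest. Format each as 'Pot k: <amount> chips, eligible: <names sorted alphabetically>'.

Pot 1: 114 chips, eligible: A, B, C
Pot 2: 26 chips, eligible: B, C

Derivation:
Contributions (after 33 returned to B): A=38, B=51, C=51
Pot levels (distinct totals of non-folded players): 38, 51
Layer 1-38: 38 each from A, B, C = 38*3 = 114 chips; eligible A, B, C
Layer 39-51: 13 each from B, C = 13*2 = 26 chips; eligible B, C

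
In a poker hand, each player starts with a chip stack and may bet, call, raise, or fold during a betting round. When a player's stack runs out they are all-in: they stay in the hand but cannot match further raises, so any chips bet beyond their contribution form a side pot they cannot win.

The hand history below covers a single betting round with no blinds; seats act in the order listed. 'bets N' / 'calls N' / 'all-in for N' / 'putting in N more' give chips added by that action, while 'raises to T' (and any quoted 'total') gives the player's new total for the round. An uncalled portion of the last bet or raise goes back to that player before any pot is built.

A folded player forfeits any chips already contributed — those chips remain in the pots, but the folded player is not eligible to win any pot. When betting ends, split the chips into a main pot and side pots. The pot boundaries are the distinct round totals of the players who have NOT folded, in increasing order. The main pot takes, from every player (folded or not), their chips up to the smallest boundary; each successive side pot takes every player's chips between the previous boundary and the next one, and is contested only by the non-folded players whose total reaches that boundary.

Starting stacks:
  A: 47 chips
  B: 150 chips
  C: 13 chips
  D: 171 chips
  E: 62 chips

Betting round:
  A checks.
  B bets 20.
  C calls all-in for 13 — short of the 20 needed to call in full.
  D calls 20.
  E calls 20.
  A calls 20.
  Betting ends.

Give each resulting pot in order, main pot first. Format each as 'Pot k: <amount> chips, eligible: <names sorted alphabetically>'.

Contributions: A=20, B=20, C=13, D=20, E=20
Pot levels (distinct totals of non-folded players): 13, 20
Layer 1-13: 13 each from A, B, C, D, E = 13*5 = 65 chips; eligible A, B, C, D, E
Layer 14-20: 7 each from A, B, D, E = 7*4 = 28 chips; eligible A, B, D, E

Pot 1: 65 chips, eligible: A, B, C, D, E
Pot 2: 28 chips, eligible: A, B, D, E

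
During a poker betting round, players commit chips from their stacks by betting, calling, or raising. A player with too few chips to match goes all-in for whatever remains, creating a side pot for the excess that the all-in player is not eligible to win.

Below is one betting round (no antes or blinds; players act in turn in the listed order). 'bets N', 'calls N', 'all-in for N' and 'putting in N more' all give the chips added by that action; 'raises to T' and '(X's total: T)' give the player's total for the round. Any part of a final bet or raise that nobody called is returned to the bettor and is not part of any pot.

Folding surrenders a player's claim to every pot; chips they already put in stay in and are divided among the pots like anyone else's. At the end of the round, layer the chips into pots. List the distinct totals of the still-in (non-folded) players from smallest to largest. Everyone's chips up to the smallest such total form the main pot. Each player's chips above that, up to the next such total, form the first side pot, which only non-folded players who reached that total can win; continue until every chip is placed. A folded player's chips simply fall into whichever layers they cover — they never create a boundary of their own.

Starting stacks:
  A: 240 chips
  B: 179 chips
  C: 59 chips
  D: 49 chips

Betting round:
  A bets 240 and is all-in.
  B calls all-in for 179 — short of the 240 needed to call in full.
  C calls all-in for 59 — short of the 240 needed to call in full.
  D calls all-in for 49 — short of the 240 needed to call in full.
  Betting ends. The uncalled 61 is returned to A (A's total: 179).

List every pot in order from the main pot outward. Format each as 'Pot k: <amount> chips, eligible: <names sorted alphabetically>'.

Pot 1: 196 chips, eligible: A, B, C, D
Pot 2: 30 chips, eligible: A, B, C
Pot 3: 240 chips, eligible: A, B

Derivation:
Contributions (after 61 returned to A): A=179, B=179, C=59, D=49
Pot levels (distinct totals of non-folded players): 49, 59, 179
Layer 1-49: 49 each from A, B, C, D = 49*4 = 196 chips; eligible A, B, C, D
Layer 50-59: 10 each from A, B, C = 10*3 = 30 chips; eligible A, B, C
Layer 60-179: 120 each from A, B = 120*2 = 240 chips; eligible A, B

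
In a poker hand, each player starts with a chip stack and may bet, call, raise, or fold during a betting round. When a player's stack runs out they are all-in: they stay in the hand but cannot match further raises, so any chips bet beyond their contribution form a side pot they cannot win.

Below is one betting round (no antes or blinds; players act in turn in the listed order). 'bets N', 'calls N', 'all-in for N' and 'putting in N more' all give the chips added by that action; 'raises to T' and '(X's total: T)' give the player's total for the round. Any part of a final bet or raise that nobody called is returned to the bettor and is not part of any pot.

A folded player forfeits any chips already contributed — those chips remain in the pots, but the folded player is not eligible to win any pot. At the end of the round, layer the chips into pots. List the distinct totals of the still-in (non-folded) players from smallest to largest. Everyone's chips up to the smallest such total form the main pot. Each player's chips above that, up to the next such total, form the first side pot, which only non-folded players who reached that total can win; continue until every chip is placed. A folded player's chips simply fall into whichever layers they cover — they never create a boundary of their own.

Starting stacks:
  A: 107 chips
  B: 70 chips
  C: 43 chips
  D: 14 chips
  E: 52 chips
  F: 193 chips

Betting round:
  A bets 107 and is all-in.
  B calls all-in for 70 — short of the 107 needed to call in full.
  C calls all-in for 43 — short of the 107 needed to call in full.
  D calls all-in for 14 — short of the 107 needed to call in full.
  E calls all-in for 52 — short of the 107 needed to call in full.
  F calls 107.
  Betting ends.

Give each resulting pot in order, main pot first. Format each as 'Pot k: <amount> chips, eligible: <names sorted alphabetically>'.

Contributions: A=107, B=70, C=43, D=14, E=52, F=107
Pot levels (distinct totals of non-folded players): 14, 43, 52, 70, 107
Layer 1-14: 14 each from A, B, C, D, E, F = 14*6 = 84 chips; eligible A, B, C, D, E, F
Layer 15-43: 29 each from A, B, C, E, F = 29*5 = 145 chips; eligible A, B, C, E, F
Layer 44-52: 9 each from A, B, E, F = 9*4 = 36 chips; eligible A, B, E, F
Layer 53-70: 18 each from A, B, F = 18*3 = 54 chips; eligible A, B, F
Layer 71-107: 37 each from A, F = 37*2 = 74 chips; eligible A, F

Pot 1: 84 chips, eligible: A, B, C, D, E, F
Pot 2: 145 chips, eligible: A, B, C, E, F
Pot 3: 36 chips, eligible: A, B, E, F
Pot 4: 54 chips, eligible: A, B, F
Pot 5: 74 chips, eligible: A, F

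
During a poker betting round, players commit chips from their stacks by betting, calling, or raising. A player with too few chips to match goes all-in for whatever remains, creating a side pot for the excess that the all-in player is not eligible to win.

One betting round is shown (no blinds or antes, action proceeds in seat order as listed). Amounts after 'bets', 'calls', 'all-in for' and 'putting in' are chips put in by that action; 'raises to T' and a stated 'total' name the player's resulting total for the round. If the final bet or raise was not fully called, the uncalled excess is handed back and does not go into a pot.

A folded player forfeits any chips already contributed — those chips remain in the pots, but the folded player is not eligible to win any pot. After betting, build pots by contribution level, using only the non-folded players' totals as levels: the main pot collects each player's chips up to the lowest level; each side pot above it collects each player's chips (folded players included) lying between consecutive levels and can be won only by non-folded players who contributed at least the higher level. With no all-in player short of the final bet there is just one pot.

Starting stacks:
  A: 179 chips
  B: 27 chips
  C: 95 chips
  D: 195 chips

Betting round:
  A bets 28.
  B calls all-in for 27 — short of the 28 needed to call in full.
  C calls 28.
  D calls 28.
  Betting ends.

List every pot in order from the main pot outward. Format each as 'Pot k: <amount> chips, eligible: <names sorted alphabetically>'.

Pot 1: 108 chips, eligible: A, B, C, D
Pot 2: 3 chips, eligible: A, C, D

Derivation:
Contributions: A=28, B=27, C=28, D=28
Pot levels (distinct totals of non-folded players): 27, 28
Layer 1-27: 27 each from A, B, C, D = 27*4 = 108 chips; eligible A, B, C, D
Layer 28-28: 1 each from A, C, D = 1*3 = 3 chips; eligible A, C, D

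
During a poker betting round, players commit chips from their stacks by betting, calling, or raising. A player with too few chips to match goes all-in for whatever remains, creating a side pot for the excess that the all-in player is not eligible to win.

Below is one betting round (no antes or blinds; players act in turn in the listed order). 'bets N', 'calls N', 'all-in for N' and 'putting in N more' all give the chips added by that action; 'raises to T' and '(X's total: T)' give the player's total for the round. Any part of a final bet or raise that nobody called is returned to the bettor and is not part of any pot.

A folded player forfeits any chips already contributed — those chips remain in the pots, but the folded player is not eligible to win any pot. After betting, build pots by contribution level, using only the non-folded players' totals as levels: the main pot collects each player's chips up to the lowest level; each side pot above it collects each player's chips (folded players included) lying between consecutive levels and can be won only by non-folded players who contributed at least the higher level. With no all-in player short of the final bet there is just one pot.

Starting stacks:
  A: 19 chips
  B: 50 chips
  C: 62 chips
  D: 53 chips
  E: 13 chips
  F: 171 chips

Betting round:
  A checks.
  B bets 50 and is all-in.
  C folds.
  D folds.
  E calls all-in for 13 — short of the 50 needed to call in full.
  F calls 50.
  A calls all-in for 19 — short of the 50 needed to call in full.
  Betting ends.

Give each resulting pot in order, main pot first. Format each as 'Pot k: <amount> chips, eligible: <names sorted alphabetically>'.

Pot 1: 52 chips, eligible: A, B, E, F
Pot 2: 18 chips, eligible: A, B, F
Pot 3: 62 chips, eligible: B, F

Derivation:
Contributions: A=19, B=50, E=13, F=50
Folded: C, D
Pot levels (distinct totals of non-folded players): 13, 19, 50
Layer 1-13: 13 each from A, B, E, F = 13*4 = 52 chips; eligible A, B, E, F
Layer 14-19: 6 each from A, B, F = 6*3 = 18 chips; eligible A, B, F
Layer 20-50: 31 each from B, F = 31*2 = 62 chips; eligible B, F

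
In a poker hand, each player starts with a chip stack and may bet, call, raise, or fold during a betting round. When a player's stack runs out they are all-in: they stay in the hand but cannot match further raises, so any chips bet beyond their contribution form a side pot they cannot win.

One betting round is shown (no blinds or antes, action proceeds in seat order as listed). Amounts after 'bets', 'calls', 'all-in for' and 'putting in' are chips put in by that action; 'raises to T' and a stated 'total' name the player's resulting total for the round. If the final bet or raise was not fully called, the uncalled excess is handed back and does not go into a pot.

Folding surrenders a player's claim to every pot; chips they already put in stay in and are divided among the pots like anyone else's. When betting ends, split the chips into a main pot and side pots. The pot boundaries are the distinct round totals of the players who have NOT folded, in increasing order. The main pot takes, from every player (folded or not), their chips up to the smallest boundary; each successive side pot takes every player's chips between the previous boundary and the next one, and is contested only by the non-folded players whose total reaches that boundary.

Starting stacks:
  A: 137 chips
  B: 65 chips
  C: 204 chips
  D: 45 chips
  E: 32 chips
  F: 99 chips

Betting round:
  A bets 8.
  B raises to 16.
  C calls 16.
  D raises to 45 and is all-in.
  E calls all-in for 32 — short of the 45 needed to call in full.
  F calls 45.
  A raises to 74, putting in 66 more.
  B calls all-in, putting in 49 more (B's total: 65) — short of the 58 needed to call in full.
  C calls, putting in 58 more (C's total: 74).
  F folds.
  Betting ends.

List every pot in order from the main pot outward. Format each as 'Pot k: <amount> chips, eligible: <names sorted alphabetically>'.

Pot 1: 192 chips, eligible: A, B, C, D, E
Pot 2: 65 chips, eligible: A, B, C, D
Pot 3: 60 chips, eligible: A, B, C
Pot 4: 18 chips, eligible: A, C

Derivation:
Contributions: A=74, B=65, C=74, D=45, E=32, F=45
Folded: F
Pot levels (distinct totals of non-folded players): 32, 45, 65, 74
Layer 1-32: 32 each from A, B, C, D, E, F = 32*6 = 192 chips; eligible A, B, C, D, E
Layer 33-45: 13 each from A, B, C, D, F = 13*5 = 65 chips; eligible A, B, C, D
Layer 46-65: 20 each from A, B, C = 20*3 = 60 chips; eligible A, B, C
Layer 66-74: 9 each from A, C = 9*2 = 18 chips; eligible A, C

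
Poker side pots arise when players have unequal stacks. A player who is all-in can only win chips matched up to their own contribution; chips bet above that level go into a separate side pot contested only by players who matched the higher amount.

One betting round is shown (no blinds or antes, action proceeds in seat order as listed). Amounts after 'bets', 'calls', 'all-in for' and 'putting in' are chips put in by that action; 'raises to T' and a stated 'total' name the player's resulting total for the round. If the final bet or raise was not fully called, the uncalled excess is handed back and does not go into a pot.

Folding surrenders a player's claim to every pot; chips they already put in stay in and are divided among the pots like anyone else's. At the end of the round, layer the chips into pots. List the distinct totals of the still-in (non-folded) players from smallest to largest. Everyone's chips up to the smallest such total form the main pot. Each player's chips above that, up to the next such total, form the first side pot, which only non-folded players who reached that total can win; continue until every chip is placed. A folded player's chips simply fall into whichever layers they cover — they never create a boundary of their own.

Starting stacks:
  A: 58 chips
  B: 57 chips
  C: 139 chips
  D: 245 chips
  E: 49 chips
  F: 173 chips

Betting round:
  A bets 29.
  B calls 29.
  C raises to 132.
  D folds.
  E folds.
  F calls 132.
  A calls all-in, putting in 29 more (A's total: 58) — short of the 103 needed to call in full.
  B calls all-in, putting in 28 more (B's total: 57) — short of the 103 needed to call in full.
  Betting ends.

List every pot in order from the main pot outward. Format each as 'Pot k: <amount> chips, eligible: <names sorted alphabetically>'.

Contributions: A=58, B=57, C=132, F=132
Folded: D, E
Pot levels (distinct totals of non-folded players): 57, 58, 132
Layer 1-57: 57 each from A, B, C, F = 57*4 = 228 chips; eligible A, B, C, F
Layer 58-58: 1 each from A, C, F = 1*3 = 3 chips; eligible A, C, F
Layer 59-132: 74 each from C, F = 74*2 = 148 chips; eligible C, F

Pot 1: 228 chips, eligible: A, B, C, F
Pot 2: 3 chips, eligible: A, C, F
Pot 3: 148 chips, eligible: C, F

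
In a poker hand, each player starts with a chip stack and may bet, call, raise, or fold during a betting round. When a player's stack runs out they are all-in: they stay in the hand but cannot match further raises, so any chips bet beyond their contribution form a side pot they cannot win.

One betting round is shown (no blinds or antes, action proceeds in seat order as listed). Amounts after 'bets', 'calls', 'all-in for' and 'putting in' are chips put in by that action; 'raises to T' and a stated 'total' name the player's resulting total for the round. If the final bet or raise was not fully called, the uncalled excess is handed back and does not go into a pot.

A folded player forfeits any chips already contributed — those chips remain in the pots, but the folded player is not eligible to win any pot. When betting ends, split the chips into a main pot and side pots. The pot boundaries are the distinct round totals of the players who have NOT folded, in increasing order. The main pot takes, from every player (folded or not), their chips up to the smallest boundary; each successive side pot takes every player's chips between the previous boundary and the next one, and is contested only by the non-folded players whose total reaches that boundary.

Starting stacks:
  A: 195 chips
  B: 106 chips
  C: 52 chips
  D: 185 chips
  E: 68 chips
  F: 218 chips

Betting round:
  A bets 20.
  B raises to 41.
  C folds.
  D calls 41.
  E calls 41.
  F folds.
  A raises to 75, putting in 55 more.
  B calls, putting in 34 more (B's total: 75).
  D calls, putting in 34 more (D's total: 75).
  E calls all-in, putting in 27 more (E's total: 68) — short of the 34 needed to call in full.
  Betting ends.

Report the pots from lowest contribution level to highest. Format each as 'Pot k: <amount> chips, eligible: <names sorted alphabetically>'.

Contributions: A=75, B=75, D=75, E=68
Folded: C, F
Pot levels (distinct totals of non-folded players): 68, 75
Layer 1-68: 68 each from A, B, D, E = 68*4 = 272 chips; eligible A, B, D, E
Layer 69-75: 7 each from A, B, D = 7*3 = 21 chips; eligible A, B, D

Pot 1: 272 chips, eligible: A, B, D, E
Pot 2: 21 chips, eligible: A, B, D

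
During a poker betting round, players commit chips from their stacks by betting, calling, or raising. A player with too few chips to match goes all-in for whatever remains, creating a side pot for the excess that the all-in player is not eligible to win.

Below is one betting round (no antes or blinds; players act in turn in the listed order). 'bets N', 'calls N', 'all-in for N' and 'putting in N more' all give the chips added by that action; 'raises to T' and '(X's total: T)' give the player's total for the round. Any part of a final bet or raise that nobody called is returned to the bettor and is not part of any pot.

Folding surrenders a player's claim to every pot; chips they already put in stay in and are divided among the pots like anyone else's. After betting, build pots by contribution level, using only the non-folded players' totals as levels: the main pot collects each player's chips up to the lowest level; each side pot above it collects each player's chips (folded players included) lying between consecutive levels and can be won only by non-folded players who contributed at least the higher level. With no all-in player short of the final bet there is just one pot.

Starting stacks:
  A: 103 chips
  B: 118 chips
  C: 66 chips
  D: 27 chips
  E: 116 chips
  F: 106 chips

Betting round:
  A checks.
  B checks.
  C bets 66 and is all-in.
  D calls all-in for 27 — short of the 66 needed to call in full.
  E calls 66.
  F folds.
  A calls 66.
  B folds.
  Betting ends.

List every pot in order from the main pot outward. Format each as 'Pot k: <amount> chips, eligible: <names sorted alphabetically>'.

Pot 1: 108 chips, eligible: A, C, D, E
Pot 2: 117 chips, eligible: A, C, E

Derivation:
Contributions: A=66, C=66, D=27, E=66
Folded: B, F
Pot levels (distinct totals of non-folded players): 27, 66
Layer 1-27: 27 each from A, C, D, E = 27*4 = 108 chips; eligible A, C, D, E
Layer 28-66: 39 each from A, C, E = 39*3 = 117 chips; eligible A, C, E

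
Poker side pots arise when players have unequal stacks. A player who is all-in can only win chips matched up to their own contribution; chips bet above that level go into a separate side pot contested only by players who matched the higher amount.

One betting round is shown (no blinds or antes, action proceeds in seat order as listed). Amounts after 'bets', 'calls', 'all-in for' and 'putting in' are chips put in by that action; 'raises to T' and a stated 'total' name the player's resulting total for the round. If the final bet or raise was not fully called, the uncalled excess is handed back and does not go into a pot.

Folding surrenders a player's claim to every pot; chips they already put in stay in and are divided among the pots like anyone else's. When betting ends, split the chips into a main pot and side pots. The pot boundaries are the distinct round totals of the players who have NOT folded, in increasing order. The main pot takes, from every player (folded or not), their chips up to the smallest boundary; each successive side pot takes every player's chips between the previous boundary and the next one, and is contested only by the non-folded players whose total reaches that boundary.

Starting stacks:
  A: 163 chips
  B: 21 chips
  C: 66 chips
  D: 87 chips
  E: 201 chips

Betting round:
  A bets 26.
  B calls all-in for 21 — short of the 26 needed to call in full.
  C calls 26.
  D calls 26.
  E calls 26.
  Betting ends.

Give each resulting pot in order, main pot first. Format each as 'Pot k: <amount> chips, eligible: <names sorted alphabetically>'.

Contributions: A=26, B=21, C=26, D=26, E=26
Pot levels (distinct totals of non-folded players): 21, 26
Layer 1-21: 21 each from A, B, C, D, E = 21*5 = 105 chips; eligible A, B, C, D, E
Layer 22-26: 5 each from A, C, D, E = 5*4 = 20 chips; eligible A, C, D, E

Pot 1: 105 chips, eligible: A, B, C, D, E
Pot 2: 20 chips, eligible: A, C, D, E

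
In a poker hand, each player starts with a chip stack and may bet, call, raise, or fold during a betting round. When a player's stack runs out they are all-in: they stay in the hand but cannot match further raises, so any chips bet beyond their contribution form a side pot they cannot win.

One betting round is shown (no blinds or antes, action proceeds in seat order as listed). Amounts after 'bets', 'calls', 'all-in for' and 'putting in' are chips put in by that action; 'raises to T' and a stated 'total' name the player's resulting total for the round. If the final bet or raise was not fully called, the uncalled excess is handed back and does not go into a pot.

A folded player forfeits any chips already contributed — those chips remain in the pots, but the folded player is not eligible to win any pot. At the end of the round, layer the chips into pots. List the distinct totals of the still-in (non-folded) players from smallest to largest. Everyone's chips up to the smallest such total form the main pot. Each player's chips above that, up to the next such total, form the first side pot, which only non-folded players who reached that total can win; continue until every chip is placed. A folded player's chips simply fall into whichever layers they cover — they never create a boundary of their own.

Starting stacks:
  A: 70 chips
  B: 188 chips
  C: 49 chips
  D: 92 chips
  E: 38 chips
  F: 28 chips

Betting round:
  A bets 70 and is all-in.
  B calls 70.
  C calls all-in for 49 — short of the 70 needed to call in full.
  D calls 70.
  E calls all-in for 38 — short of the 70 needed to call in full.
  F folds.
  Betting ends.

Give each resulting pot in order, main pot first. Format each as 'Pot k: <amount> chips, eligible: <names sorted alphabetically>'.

Contributions: A=70, B=70, C=49, D=70, E=38
Folded: F
Pot levels (distinct totals of non-folded players): 38, 49, 70
Layer 1-38: 38 each from A, B, C, D, E = 38*5 = 190 chips; eligible A, B, C, D, E
Layer 39-49: 11 each from A, B, C, D = 11*4 = 44 chips; eligible A, B, C, D
Layer 50-70: 21 each from A, B, D = 21*3 = 63 chips; eligible A, B, D

Pot 1: 190 chips, eligible: A, B, C, D, E
Pot 2: 44 chips, eligible: A, B, C, D
Pot 3: 63 chips, eligible: A, B, D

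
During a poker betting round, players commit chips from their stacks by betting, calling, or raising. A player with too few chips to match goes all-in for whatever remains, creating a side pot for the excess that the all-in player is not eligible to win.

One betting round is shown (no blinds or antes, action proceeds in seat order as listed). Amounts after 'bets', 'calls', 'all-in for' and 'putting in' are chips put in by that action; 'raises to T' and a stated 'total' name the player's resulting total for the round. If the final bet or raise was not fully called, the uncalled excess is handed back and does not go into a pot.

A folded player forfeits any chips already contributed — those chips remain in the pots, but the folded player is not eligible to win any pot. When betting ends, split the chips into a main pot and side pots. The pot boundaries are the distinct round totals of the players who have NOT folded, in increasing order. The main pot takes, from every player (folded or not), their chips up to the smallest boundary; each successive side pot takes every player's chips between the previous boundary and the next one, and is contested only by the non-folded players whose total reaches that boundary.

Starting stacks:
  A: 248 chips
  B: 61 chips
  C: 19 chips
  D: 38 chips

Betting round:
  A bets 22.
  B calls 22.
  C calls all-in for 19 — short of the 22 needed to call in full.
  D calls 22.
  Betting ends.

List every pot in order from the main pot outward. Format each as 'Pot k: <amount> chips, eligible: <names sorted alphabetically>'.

Contributions: A=22, B=22, C=19, D=22
Pot levels (distinct totals of non-folded players): 19, 22
Layer 1-19: 19 each from A, B, C, D = 19*4 = 76 chips; eligible A, B, C, D
Layer 20-22: 3 each from A, B, D = 3*3 = 9 chips; eligible A, B, D

Pot 1: 76 chips, eligible: A, B, C, D
Pot 2: 9 chips, eligible: A, B, D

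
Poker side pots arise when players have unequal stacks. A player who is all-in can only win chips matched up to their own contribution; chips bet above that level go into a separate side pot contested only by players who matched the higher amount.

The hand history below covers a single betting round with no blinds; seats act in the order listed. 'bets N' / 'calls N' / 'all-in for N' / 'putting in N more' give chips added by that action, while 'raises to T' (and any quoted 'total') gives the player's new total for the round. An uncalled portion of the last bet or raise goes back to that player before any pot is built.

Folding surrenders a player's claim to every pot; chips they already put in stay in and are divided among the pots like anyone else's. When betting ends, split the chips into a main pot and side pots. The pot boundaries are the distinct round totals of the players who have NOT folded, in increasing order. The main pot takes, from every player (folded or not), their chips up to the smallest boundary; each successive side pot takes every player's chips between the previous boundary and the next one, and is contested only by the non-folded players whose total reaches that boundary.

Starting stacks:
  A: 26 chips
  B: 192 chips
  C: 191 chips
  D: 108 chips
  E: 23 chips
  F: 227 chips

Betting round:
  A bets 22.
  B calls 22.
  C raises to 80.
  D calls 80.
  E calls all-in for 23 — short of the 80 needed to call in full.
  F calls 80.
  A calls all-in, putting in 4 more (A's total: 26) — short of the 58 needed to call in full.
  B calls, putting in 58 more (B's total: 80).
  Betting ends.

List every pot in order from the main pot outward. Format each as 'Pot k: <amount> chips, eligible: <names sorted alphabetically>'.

Pot 1: 138 chips, eligible: A, B, C, D, E, F
Pot 2: 15 chips, eligible: A, B, C, D, F
Pot 3: 216 chips, eligible: B, C, D, F

Derivation:
Contributions: A=26, B=80, C=80, D=80, E=23, F=80
Pot levels (distinct totals of non-folded players): 23, 26, 80
Layer 1-23: 23 each from A, B, C, D, E, F = 23*6 = 138 chips; eligible A, B, C, D, E, F
Layer 24-26: 3 each from A, B, C, D, F = 3*5 = 15 chips; eligible A, B, C, D, F
Layer 27-80: 54 each from B, C, D, F = 54*4 = 216 chips; eligible B, C, D, F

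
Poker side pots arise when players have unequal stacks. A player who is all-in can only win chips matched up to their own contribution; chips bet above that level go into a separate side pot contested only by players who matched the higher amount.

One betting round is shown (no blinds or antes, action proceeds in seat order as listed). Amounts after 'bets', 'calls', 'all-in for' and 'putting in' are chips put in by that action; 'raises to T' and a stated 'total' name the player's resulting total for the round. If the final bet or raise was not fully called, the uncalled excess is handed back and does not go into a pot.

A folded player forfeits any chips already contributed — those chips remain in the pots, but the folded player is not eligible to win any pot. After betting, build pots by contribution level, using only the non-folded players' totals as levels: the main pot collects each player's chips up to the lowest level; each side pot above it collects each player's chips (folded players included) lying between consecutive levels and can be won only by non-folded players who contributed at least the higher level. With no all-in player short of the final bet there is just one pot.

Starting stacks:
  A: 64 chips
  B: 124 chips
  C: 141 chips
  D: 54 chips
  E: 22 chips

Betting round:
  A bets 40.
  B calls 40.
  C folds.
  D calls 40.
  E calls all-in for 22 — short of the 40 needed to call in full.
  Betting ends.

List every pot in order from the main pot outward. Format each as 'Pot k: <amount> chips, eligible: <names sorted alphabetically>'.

Pot 1: 88 chips, eligible: A, B, D, E
Pot 2: 54 chips, eligible: A, B, D

Derivation:
Contributions: A=40, B=40, D=40, E=22
Folded: C
Pot levels (distinct totals of non-folded players): 22, 40
Layer 1-22: 22 each from A, B, D, E = 22*4 = 88 chips; eligible A, B, D, E
Layer 23-40: 18 each from A, B, D = 18*3 = 54 chips; eligible A, B, D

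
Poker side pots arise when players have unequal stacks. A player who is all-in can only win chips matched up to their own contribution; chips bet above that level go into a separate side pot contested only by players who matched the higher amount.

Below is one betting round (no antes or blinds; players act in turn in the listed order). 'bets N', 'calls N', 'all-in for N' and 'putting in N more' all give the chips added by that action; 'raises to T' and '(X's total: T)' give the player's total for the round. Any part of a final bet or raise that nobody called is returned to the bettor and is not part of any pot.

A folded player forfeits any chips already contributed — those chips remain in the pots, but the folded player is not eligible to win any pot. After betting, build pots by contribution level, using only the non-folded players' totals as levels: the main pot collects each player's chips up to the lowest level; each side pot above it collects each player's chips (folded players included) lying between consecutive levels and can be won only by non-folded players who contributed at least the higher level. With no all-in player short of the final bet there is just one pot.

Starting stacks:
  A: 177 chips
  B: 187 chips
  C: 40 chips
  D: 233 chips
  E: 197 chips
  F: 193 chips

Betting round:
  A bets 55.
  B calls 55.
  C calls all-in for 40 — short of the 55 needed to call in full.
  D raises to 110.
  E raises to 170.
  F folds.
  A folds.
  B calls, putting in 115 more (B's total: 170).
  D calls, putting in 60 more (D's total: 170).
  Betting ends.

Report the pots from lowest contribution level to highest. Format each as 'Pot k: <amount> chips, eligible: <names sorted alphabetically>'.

Pot 1: 200 chips, eligible: B, C, D, E
Pot 2: 405 chips, eligible: B, D, E

Derivation:
Contributions: A=55, B=170, C=40, D=170, E=170
Folded: A, F
Pot levels (distinct totals of non-folded players): 40, 170
Layer 1-40: 40 each from A, B, C, D, E = 40*5 = 200 chips; eligible B, C, D, E
Layer 41-170: A 15 + B 130 + D 130 + E 130 = 405 chips; eligible B, D, E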